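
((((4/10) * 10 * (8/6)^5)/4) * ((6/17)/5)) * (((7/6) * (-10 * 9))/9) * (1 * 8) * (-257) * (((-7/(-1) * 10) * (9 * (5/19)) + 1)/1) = 93405691904/78489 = 1190048.18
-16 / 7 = -2.29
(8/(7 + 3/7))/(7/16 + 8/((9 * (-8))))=2016/611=3.30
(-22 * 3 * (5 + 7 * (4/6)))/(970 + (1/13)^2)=-107822/163931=-0.66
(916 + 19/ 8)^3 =774569083.83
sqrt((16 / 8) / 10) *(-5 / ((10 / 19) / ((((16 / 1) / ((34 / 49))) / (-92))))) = 931 *sqrt(5) / 1955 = 1.06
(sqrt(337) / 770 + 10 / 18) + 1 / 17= sqrt(337) / 770 + 94 / 153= 0.64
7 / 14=1 / 2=0.50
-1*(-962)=962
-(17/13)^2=-289/169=-1.71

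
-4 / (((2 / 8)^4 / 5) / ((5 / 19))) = -25600 / 19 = -1347.37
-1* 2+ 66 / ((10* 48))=-149 / 80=-1.86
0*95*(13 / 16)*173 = 0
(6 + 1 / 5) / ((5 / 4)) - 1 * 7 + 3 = 24 / 25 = 0.96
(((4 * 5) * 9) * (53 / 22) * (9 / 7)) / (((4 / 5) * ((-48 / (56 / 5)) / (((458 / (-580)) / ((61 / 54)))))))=8847873 / 77836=113.67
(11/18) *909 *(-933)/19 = -1036563/38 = -27277.97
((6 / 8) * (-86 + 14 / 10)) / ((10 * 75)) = -423 / 5000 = -0.08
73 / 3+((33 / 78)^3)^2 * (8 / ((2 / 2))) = 2824171139 / 115843416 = 24.38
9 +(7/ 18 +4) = 241/ 18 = 13.39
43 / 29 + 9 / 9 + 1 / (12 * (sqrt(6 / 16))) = sqrt(6) / 18 + 72 / 29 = 2.62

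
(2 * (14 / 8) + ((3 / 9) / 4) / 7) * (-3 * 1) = -295 / 28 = -10.54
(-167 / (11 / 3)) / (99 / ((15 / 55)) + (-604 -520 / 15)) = 1503 / 9097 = 0.17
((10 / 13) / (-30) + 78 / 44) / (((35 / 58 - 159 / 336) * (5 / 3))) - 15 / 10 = 3961417 / 604890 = 6.55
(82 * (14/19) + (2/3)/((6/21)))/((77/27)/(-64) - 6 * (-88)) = 0.12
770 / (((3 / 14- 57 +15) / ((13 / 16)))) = -539 / 36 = -14.97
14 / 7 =2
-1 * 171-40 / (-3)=-473 / 3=-157.67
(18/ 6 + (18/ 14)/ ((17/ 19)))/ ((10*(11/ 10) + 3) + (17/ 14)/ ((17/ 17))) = 352/ 1207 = 0.29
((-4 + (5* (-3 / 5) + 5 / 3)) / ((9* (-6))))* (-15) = -40 / 27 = -1.48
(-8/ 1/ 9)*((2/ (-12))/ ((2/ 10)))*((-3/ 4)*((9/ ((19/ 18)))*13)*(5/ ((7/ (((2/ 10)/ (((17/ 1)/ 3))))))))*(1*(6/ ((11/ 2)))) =-42120/ 24871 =-1.69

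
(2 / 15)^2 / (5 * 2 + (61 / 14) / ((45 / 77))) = 8 / 7855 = 0.00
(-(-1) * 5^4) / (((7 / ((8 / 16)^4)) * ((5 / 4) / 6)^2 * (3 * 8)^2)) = 25 / 112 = 0.22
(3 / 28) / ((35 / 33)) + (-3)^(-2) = 0.21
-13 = -13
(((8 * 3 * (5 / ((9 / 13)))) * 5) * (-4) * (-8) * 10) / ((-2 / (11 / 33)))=-416000 / 9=-46222.22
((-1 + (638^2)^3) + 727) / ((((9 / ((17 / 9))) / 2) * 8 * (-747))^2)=9745226094115605995 / 29288776392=332729027.79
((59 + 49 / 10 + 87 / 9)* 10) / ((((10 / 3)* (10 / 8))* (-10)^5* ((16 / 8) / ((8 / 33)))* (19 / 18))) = -6621 / 32656250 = -0.00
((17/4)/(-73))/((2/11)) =-187/584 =-0.32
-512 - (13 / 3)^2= -4777 / 9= -530.78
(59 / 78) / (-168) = -59 / 13104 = -0.00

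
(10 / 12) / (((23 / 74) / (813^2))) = 40759755 / 23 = 1772163.26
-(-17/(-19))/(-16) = 17/304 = 0.06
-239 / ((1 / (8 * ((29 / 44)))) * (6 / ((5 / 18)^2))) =-173275 / 10692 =-16.21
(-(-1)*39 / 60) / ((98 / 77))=143 / 280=0.51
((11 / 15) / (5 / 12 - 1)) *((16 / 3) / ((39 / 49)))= -4928 / 585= -8.42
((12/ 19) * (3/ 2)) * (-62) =-1116/ 19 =-58.74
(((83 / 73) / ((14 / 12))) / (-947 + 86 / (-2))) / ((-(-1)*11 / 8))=-664 / 927465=-0.00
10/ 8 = 5/ 4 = 1.25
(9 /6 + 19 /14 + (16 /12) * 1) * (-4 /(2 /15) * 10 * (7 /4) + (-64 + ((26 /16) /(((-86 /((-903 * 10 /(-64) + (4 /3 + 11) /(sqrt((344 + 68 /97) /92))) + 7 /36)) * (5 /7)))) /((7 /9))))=-239675711 /96320 - 407 * sqrt(18648929) /1935430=-2489.24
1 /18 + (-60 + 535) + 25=9001 /18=500.06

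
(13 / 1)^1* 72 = 936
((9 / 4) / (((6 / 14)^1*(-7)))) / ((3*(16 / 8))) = -1 / 8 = -0.12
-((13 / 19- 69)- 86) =2932 / 19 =154.32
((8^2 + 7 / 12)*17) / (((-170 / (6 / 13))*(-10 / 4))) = 31 / 26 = 1.19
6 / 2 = 3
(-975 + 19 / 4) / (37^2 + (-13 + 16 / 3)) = -11643 / 16336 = -0.71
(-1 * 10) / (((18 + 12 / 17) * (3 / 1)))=-85 / 477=-0.18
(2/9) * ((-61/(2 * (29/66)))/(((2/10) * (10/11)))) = -7381/87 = -84.84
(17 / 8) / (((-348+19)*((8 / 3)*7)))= -51 / 147392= -0.00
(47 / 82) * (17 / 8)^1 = 799 / 656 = 1.22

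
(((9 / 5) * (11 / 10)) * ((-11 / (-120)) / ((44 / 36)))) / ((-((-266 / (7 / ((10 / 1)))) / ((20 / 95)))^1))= 297 / 3610000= 0.00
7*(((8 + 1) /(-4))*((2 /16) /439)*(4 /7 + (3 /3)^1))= -99 /14048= -0.01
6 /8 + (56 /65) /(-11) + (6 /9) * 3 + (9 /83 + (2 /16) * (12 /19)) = 2.86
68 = 68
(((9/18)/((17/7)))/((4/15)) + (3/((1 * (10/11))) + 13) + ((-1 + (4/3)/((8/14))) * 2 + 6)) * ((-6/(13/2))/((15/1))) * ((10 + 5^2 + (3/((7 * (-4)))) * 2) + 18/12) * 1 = -57.47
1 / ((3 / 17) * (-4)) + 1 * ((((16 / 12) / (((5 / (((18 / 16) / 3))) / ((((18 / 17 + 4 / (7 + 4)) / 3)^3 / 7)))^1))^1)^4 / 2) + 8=15993377527436439405489443781312751157 / 2429373801634922526625726336560802500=6.58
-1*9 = -9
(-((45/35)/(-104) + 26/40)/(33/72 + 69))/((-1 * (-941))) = -6963/713734385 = -0.00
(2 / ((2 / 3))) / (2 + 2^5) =0.09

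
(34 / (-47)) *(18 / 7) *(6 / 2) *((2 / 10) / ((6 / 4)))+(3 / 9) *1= -2027 / 4935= -0.41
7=7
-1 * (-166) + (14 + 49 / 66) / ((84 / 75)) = 47299 / 264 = 179.16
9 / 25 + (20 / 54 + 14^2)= 132793 / 675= 196.73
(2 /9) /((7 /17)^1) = 34 /63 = 0.54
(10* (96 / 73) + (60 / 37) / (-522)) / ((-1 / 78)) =-80327260 / 78329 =-1025.51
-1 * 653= -653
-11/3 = -3.67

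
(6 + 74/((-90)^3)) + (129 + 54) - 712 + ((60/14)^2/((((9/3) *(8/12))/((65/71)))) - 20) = -677914360223/1268095500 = -534.59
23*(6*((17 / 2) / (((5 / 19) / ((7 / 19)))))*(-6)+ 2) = -49036 / 5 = -9807.20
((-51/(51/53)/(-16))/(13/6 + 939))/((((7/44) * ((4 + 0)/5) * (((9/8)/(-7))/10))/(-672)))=6529600/5647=1156.30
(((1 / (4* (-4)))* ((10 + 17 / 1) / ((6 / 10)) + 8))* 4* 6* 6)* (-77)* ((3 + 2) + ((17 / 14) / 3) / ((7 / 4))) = 1344981 / 7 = 192140.14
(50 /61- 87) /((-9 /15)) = 26285 /183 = 143.63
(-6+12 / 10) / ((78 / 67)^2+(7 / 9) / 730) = -3.54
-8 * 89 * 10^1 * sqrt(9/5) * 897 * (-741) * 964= 2737278138816 * sqrt(5)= 6120739991716.68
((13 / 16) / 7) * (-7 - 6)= -169 / 112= -1.51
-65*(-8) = 520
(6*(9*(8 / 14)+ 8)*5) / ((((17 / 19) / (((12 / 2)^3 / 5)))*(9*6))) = 41952 / 119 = 352.54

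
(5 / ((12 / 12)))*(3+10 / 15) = 55 / 3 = 18.33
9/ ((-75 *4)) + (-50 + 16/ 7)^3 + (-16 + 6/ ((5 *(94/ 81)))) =-175144783783/ 1612100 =-108643.87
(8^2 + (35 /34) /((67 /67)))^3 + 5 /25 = 54042638959 /196520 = 274998.16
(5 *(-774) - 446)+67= -4249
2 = 2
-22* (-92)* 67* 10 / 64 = 84755 / 4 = 21188.75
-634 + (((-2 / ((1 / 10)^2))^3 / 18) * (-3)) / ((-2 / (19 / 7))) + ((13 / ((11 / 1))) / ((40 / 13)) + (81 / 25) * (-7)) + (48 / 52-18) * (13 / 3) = -83633739671 / 46200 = -1810254.11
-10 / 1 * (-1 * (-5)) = -50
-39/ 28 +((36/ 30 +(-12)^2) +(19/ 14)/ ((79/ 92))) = 1607987/ 11060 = 145.39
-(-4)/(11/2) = 8/11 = 0.73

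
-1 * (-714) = 714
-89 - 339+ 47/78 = -33337/78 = -427.40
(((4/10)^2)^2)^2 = 256/390625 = 0.00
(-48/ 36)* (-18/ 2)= 12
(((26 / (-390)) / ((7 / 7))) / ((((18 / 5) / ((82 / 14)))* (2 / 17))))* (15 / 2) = -3485 / 504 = -6.91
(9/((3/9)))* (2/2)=27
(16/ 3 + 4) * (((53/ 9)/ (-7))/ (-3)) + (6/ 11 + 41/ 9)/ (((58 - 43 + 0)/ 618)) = 189586/ 891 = 212.78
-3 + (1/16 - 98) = -1615/16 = -100.94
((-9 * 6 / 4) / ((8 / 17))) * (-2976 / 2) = 42687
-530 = -530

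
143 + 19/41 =143.46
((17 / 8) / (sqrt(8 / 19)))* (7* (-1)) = -22.92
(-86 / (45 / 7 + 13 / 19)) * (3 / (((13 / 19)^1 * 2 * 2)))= -7581 / 572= -13.25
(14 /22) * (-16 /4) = -28 /11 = -2.55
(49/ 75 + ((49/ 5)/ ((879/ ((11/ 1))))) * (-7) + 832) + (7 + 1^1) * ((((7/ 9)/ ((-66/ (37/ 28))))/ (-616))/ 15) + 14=3400408495789/ 4020370200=845.79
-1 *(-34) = 34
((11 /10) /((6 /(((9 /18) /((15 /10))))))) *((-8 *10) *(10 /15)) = -88 /27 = -3.26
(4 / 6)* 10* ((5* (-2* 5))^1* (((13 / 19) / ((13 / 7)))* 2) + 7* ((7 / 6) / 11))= -452690 / 1881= -240.66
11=11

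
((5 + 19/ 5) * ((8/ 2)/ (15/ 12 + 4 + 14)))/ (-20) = -16/ 175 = -0.09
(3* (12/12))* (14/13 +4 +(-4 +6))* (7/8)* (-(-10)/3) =805/13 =61.92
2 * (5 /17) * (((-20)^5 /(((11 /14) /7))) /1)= -16770053.48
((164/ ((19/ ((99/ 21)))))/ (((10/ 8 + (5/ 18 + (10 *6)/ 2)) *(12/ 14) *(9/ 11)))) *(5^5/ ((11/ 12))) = 27060000/ 4313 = 6274.06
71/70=1.01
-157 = -157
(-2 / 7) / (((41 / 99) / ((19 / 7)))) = -3762 / 2009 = -1.87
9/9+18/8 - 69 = -263/4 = -65.75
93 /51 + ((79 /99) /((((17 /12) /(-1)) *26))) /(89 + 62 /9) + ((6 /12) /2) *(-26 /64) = 462352851 /268537984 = 1.72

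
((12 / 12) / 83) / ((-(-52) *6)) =1 / 25896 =0.00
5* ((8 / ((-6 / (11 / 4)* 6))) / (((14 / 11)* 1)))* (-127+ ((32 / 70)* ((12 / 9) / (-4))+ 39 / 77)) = 402259 / 1323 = 304.05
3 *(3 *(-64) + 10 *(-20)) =-1176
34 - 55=-21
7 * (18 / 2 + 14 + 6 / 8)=665 / 4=166.25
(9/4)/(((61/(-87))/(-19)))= 60.97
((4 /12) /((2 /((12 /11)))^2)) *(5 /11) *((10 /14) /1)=300 /9317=0.03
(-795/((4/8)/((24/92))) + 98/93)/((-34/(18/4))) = 1327449/24242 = 54.76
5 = 5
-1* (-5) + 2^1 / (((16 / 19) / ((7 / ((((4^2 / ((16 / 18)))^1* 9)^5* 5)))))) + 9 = 62483176466053 / 4463084033280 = 14.00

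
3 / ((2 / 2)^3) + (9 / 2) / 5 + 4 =79 / 10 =7.90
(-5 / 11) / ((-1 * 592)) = 5 / 6512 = 0.00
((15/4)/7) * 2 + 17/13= 433/182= 2.38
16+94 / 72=623 / 36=17.31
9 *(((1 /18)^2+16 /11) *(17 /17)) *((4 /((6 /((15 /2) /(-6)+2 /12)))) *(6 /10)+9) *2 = 267023 /1188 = 224.77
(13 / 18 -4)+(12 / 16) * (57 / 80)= -7901 / 2880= -2.74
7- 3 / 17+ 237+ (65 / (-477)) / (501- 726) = 243.82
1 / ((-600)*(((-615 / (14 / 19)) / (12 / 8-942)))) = -0.00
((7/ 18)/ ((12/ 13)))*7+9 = 2581/ 216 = 11.95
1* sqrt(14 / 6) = sqrt(21) / 3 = 1.53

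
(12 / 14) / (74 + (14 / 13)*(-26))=3 / 161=0.02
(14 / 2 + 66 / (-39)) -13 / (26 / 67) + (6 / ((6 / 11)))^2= 2413 / 26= 92.81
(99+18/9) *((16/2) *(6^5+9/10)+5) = 31421201/5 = 6284240.20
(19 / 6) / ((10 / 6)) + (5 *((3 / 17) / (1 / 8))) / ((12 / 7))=1023 / 170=6.02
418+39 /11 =4637 /11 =421.55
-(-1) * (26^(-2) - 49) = -33123 / 676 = -49.00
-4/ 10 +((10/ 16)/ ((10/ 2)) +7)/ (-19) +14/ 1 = 529/ 40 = 13.22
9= 9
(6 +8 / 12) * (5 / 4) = 25 / 3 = 8.33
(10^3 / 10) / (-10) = -10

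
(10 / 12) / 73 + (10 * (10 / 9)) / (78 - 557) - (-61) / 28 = 19093073 / 8811684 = 2.17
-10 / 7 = -1.43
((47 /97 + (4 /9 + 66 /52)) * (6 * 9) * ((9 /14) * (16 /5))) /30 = 359244 /44135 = 8.14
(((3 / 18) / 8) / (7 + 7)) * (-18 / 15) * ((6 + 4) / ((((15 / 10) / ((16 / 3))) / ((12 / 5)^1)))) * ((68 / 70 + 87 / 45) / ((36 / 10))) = -0.12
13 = 13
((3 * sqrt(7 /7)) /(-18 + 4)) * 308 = -66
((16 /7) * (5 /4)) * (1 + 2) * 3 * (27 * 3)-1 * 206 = 13138 /7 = 1876.86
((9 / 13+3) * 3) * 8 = 1152 / 13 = 88.62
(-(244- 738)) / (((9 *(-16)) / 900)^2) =154375 / 8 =19296.88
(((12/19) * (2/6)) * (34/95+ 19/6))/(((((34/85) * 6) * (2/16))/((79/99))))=1.97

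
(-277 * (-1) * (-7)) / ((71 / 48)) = -93072 / 71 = -1310.87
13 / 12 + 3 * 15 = 553 / 12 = 46.08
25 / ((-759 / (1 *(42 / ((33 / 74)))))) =-25900 / 8349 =-3.10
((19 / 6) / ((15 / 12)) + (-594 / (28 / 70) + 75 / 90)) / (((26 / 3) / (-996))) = 11067801 / 65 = 170273.86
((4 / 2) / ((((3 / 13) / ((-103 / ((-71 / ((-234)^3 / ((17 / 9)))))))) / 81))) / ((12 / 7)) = -4863861642276 / 1207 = -4029711385.48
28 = 28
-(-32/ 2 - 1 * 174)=190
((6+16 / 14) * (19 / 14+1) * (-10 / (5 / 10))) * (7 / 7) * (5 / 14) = -41250 / 343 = -120.26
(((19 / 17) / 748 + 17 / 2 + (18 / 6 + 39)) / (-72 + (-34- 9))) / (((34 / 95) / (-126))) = 768685869 / 4971956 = 154.60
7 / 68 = 0.10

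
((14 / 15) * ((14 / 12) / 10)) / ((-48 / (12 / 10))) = -49 / 18000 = -0.00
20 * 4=80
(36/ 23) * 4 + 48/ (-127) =5.88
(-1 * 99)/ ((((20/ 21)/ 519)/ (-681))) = 734799681/ 20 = 36739984.05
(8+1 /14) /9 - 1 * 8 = -895 /126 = -7.10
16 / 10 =8 / 5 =1.60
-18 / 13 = -1.38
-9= -9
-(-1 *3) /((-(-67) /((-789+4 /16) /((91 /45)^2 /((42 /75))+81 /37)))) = -28366605 /7623662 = -3.72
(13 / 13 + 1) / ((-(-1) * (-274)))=-0.01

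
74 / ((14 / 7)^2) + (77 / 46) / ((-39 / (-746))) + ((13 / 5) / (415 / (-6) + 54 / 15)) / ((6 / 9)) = 178061279 / 3528798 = 50.46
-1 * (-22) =22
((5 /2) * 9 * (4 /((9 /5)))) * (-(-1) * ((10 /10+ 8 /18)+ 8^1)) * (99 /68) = 1375 /2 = 687.50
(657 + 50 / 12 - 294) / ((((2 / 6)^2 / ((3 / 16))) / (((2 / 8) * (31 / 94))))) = 614637 / 12032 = 51.08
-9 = -9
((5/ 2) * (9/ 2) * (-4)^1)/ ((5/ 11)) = -99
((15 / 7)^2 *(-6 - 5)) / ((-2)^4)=-2475 / 784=-3.16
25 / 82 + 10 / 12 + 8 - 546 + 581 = 44.14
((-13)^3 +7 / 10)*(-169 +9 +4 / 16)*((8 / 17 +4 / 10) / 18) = 57696801 / 3400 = 16969.65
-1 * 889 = -889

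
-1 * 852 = -852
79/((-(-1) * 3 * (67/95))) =7505/201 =37.34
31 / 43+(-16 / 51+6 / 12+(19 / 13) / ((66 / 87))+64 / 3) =7578782 / 313599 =24.17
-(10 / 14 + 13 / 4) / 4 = -111 / 112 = -0.99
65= 65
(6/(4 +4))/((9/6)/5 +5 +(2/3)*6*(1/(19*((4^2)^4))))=389120/2749783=0.14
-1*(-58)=58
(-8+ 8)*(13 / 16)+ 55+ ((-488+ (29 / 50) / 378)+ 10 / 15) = -8171071 / 18900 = -432.33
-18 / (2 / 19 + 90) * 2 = -171 / 428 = -0.40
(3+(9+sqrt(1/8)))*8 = 2*sqrt(2)+96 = 98.83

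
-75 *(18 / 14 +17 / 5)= -2460 / 7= -351.43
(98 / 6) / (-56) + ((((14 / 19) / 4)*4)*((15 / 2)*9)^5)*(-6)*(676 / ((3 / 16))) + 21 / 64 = -81478833508799867 / 3648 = -22335206553947.33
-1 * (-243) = 243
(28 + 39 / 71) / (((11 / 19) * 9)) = 38513 / 7029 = 5.48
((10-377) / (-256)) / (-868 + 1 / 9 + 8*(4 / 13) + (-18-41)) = -42939 / 27688448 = -0.00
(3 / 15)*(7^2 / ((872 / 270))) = 1323 / 436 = 3.03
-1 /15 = -0.07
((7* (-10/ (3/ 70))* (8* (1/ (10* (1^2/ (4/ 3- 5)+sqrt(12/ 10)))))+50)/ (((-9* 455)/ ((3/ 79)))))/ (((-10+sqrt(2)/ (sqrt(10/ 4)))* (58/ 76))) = 950* (-4357+33* sqrt(30))/ (1876329* (-15+11* sqrt(30))* (25- sqrt(5))) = -0.00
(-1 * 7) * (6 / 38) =-21 / 19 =-1.11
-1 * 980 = -980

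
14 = 14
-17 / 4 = -4.25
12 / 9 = 4 / 3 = 1.33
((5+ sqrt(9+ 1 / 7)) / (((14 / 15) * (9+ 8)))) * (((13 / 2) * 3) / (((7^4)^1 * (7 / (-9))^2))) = 94770 * sqrt(7) / 98001617+ 236925 / 56000924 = 0.01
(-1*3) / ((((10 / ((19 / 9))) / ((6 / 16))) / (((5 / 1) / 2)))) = -19 / 32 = -0.59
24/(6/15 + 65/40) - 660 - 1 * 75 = -19525/27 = -723.15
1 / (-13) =-1 / 13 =-0.08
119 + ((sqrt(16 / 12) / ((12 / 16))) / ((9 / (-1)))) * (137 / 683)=119-1096 * sqrt(3) / 55323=118.97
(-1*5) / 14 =-5 / 14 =-0.36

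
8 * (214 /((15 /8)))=13696 /15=913.07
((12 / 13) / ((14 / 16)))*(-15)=-1440 / 91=-15.82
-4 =-4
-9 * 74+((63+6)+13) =-584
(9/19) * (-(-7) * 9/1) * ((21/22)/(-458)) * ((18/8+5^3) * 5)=-30303315/765776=-39.57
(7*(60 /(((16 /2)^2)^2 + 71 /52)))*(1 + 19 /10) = 728 /2449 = 0.30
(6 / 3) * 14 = 28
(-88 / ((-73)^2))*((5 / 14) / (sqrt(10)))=-22*sqrt(10) / 37303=-0.00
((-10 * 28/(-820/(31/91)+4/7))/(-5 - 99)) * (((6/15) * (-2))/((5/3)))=1519/2828670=0.00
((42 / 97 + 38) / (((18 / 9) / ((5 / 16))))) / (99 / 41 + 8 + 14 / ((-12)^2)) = 0.57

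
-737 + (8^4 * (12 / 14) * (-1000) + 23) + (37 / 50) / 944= -1160223105341 / 330400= -3511571.14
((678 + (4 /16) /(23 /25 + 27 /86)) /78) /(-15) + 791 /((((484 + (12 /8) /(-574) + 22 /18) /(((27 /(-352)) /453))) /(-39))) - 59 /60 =-12344904825385081 /7953020908537320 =-1.55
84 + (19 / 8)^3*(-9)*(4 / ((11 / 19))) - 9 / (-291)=-748.99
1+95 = 96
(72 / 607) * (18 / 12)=108 / 607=0.18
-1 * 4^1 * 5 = -20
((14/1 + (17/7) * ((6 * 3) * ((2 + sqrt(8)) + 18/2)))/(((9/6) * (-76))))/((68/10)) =-4330/6783-15 * sqrt(2)/133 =-0.80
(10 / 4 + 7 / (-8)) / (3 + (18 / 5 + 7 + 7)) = 65 / 824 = 0.08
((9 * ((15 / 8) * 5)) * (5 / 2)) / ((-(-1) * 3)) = 1125 / 16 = 70.31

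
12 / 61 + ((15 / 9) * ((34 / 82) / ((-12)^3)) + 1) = 1.20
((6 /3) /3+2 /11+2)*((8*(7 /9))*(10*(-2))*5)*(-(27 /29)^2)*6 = 85276800 /9251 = 9218.12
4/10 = 2/5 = 0.40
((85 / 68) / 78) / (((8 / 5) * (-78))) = -25 / 194688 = -0.00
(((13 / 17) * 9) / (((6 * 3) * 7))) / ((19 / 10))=65 / 2261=0.03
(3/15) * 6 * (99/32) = 297/80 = 3.71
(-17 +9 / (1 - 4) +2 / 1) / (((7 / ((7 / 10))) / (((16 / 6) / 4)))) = -1.20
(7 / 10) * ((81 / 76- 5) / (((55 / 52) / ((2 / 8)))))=-27209 / 41800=-0.65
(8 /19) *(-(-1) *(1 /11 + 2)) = 184 /209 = 0.88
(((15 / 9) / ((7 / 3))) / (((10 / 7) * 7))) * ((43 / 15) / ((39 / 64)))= 1376 / 4095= 0.34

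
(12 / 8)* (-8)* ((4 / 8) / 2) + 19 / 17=-32 / 17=-1.88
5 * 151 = 755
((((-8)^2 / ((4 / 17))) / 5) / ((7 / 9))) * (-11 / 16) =-1683 / 35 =-48.09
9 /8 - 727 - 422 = -9183 /8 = -1147.88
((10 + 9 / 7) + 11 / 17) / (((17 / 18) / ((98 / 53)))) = 357840 / 15317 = 23.36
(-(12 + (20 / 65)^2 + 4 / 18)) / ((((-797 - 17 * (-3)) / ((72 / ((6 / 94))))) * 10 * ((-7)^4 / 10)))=3521992 / 454055511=0.01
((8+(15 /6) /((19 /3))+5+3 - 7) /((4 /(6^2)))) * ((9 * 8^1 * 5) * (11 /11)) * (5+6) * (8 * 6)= 305363520 /19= 16071764.21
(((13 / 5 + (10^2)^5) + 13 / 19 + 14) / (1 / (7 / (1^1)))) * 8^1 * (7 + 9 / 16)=402325000695387 / 95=4235000007319.86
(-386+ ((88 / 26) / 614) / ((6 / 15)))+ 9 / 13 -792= -1177.29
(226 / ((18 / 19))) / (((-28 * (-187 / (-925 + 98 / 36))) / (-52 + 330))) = -4954286233 / 424116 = -11681.44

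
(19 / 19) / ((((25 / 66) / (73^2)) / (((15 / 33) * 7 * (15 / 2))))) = 335727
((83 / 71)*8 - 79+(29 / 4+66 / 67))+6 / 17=-19751403 / 323476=-61.06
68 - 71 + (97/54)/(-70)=-11437/3780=-3.03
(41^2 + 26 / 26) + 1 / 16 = 26913 / 16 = 1682.06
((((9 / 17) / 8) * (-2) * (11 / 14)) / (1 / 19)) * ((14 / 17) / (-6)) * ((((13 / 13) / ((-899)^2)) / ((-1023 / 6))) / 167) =-57 / 4836769403012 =-0.00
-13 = -13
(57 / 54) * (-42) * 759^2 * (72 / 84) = -21891078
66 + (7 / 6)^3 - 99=-6785 / 216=-31.41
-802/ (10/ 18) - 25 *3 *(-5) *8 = 1556.40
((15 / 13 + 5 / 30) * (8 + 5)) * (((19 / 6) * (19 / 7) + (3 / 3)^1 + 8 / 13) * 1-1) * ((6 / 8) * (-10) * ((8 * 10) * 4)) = -103597400 / 273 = -379477.66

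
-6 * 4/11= -24/11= -2.18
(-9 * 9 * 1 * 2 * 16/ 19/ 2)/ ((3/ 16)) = -6912/ 19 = -363.79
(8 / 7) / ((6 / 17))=68 / 21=3.24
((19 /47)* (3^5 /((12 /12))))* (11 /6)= 16929 /94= 180.10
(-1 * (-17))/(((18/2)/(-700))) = -11900/9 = -1322.22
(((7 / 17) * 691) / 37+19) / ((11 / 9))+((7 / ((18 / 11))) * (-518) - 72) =-141109301 / 62271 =-2266.05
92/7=13.14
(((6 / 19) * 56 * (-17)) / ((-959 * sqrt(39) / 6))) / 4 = 408 * sqrt(39) / 33839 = 0.08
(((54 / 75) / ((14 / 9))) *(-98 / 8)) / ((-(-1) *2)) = -567 / 200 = -2.84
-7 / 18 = -0.39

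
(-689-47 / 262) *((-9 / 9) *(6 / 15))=36113 / 131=275.67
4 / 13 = 0.31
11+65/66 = 791/66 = 11.98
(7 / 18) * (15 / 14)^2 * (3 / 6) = 25 / 112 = 0.22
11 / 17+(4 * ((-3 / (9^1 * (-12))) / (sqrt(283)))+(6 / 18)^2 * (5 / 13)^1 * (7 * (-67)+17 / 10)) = -76867 / 3978+sqrt(283) / 2547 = -19.32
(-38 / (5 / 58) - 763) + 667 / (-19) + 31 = -114751 / 95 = -1207.91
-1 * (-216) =216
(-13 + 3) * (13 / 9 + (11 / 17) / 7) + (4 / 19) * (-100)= -741140 / 20349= -36.42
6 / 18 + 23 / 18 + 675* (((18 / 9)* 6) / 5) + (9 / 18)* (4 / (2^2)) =14599 / 9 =1622.11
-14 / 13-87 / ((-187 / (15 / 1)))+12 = 43519 / 2431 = 17.90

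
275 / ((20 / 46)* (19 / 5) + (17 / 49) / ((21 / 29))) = 6508425 / 50441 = 129.03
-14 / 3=-4.67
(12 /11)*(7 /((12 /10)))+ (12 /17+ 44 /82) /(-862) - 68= -61.64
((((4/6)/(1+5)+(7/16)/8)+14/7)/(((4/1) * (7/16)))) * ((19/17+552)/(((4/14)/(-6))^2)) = 164223395/544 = 301881.24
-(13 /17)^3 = -2197 /4913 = -0.45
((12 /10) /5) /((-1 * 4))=-3 /50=-0.06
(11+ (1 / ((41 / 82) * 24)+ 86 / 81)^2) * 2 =1292377 / 52488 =24.62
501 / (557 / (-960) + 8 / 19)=-3147.86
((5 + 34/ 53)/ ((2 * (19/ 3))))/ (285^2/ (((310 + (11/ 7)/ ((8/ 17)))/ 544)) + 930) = 1748851/ 557376091060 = 0.00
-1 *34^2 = -1156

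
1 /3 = 0.33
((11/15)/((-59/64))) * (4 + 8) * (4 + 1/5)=-59136/1475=-40.09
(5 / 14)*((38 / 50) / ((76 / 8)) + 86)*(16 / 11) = 17216 / 385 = 44.72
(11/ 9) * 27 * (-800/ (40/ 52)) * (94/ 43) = -3226080/ 43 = -75025.12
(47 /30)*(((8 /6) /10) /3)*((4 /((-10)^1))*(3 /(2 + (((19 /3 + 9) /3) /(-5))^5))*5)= -38545875 /81546637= -0.47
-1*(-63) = 63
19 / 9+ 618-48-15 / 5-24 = 4906 / 9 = 545.11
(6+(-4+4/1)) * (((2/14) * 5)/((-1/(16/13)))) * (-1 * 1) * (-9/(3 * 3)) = -480/91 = -5.27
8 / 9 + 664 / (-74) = -2692 / 333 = -8.08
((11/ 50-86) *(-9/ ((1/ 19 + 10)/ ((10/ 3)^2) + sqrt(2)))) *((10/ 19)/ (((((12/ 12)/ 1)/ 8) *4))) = -2654204760/ 4265039 + 2933676000 *sqrt(2)/ 4265039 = 350.44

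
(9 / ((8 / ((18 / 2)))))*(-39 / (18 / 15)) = -5265 / 16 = -329.06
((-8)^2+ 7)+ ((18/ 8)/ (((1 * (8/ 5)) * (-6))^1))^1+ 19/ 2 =5137/ 64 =80.27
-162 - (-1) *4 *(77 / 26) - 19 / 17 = -33431 / 221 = -151.27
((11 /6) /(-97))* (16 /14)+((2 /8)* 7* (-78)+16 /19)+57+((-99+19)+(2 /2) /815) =-10010359769 /63085890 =-158.68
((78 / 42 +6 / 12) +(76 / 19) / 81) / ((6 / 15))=13645 / 2268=6.02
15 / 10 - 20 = -37 / 2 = -18.50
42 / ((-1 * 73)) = -42 / 73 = -0.58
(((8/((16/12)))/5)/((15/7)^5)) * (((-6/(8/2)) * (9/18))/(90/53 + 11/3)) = -890771/239906250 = -0.00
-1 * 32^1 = -32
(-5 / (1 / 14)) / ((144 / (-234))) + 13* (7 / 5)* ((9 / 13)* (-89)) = -1007.65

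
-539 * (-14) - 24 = 7522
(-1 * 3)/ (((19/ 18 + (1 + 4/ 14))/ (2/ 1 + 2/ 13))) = -10584/ 3835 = -2.76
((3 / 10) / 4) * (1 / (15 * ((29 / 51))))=51 / 5800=0.01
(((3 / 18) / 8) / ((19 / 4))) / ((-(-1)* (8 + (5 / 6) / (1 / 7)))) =0.00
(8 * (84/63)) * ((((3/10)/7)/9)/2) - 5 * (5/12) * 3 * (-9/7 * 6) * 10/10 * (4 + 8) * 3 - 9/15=546569/315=1735.14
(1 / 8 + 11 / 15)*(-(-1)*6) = 103 / 20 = 5.15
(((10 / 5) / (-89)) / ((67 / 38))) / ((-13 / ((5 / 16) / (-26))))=-95 / 8061976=-0.00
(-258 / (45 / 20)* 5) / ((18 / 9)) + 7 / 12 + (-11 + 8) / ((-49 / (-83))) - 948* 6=-3515749 / 588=-5979.16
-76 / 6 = -38 / 3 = -12.67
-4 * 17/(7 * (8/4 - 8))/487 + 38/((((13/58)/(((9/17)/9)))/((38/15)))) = 285548138/11300835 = 25.27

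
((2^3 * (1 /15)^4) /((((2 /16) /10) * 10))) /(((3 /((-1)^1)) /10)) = -128 /30375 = -0.00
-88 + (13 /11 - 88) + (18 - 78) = -2583 /11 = -234.82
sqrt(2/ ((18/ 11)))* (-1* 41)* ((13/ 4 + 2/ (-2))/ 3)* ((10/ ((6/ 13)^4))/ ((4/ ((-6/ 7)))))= 5855005* sqrt(11)/ 12096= 1605.39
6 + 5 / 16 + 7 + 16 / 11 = 2599 / 176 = 14.77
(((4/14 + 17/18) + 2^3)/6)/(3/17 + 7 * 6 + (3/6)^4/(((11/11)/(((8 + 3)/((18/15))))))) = 158168/4395321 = 0.04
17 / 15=1.13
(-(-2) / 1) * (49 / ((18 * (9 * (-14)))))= -7 / 162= -0.04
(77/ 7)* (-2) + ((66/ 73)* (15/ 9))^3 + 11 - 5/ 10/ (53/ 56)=-167146387/ 20617901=-8.11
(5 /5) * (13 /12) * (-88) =-286 /3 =-95.33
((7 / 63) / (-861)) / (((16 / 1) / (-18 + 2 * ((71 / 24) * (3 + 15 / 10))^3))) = -1069637 / 28213248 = -0.04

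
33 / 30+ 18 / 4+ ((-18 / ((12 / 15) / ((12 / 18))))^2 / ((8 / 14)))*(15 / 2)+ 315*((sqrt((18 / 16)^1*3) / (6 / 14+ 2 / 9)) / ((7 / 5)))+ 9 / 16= 42525*sqrt(6) / 164+ 236743 / 80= 3594.44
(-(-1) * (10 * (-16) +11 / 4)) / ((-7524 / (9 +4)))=8177 / 30096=0.27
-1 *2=-2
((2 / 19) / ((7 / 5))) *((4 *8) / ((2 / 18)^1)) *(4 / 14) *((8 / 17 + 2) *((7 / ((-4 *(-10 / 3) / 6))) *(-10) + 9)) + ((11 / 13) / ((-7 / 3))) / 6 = -20221153 / 58786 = -343.98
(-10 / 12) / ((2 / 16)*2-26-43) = 2 / 165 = 0.01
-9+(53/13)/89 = -10360/1157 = -8.95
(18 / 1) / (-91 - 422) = -2 / 57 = -0.04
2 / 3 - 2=-4 / 3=-1.33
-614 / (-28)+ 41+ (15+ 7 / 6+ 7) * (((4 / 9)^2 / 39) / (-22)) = 91833823 / 1459458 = 62.92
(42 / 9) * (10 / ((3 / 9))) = 140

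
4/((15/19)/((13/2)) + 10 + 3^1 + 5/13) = 247/834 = 0.30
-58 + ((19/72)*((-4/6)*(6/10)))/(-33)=-344501/5940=-58.00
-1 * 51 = -51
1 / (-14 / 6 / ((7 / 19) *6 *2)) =-36 / 19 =-1.89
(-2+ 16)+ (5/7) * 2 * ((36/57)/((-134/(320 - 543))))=138134/8911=15.50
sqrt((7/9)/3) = sqrt(21)/9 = 0.51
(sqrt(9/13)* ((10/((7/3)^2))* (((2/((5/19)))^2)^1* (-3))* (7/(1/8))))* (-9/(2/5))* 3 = 25264224* sqrt(13)/91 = 1001005.00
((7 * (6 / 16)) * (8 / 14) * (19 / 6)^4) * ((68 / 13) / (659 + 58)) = 1.10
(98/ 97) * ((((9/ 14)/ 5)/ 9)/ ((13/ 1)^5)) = 7/ 180077105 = 0.00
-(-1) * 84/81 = 28/27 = 1.04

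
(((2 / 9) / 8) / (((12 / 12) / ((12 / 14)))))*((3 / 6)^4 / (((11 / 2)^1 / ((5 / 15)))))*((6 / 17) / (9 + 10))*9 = 3 / 198968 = 0.00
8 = 8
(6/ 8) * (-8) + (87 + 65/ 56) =4601/ 56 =82.16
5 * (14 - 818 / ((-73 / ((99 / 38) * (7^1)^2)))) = 10017385 / 1387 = 7222.34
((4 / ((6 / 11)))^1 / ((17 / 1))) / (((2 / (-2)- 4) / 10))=-44 / 51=-0.86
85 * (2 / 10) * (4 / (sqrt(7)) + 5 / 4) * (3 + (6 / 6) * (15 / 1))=765 / 2 + 1224 * sqrt(7) / 7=845.13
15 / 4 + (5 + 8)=67 / 4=16.75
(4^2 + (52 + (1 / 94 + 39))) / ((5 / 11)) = 110649 / 470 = 235.42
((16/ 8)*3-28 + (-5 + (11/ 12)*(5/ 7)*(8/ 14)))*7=-3914/ 21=-186.38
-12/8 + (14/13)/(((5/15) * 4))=-9/13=-0.69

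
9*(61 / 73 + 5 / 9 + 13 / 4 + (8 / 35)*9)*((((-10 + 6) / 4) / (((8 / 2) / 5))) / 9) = -616111 / 73584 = -8.37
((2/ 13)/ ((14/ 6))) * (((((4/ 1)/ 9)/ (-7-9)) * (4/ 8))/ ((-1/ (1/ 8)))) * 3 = 1/ 2912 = 0.00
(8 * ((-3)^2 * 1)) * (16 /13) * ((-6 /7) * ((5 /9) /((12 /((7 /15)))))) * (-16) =1024 /39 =26.26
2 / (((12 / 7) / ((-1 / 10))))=-7 / 60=-0.12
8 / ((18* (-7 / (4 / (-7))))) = 0.04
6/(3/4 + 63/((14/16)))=8/97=0.08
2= 2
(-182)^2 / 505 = 33124 / 505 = 65.59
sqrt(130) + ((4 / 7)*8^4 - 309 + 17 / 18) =sqrt(130) + 256097 / 126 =2043.92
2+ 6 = 8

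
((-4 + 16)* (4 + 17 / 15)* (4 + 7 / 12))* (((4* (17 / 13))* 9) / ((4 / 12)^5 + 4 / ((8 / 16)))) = 41987484 / 25285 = 1660.57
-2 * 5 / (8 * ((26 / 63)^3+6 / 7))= -1250235 / 927608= -1.35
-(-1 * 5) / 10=1 / 2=0.50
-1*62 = -62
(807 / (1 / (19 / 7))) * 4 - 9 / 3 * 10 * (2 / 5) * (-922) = 138780 / 7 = 19825.71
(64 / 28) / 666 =0.00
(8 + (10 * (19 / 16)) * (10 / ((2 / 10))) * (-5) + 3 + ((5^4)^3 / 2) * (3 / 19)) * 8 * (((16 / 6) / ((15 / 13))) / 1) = 356304963.61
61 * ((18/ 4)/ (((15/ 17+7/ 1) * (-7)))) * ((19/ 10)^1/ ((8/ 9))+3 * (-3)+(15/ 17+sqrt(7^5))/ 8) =5041467/ 150080 - 65331 * sqrt(7)/ 2144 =-47.03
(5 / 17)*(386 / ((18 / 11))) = 10615 / 153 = 69.38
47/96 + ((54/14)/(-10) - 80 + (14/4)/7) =-79.40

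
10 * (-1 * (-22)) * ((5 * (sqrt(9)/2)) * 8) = 13200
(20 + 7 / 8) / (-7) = -167 / 56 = -2.98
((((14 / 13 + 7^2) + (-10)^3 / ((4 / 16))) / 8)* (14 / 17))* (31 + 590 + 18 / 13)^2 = -23530677555483 / 149396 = -157505405.47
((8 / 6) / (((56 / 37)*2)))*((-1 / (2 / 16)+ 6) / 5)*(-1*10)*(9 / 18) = 37 / 42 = 0.88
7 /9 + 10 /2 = 52 /9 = 5.78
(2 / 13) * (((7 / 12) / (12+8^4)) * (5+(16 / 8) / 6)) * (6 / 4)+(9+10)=19.00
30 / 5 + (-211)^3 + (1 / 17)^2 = -2714844324 / 289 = -9393925.00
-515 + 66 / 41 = -21049 / 41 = -513.39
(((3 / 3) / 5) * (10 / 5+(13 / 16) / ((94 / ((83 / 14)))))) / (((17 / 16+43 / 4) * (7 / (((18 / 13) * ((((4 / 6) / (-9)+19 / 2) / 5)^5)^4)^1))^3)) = 12139972141654305222282593623981654132345020275924618183686927743745334777907847916124947143140995399048379994135325525301333049671659528286189925686017459139478448399 / 1360121480584953250770572030215782219971800766919164813482792702897984543803556626373030042477500000000000000000000000000000000000000000000000000000000000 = 8925652829505.51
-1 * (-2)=2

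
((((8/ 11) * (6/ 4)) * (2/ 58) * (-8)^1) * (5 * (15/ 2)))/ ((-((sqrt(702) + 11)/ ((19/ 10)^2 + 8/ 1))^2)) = 9984050847/ 2692048975 - 72787734 * sqrt(78)/ 244731725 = 1.08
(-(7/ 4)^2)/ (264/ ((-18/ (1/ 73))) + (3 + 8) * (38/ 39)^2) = -5440617/ 18195584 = -0.30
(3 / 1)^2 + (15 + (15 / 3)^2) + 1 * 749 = 798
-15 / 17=-0.88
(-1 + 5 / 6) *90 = -15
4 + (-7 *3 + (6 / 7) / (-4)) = -241 / 14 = -17.21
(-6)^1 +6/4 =-9/2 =-4.50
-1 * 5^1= -5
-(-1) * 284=284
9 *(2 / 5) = 18 / 5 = 3.60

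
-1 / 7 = -0.14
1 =1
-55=-55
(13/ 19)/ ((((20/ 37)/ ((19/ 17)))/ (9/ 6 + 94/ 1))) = 91871/ 680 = 135.10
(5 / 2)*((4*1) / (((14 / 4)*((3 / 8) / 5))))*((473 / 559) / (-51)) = -8800 / 13923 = -0.63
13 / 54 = 0.24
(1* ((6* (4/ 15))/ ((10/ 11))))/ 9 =44/ 225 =0.20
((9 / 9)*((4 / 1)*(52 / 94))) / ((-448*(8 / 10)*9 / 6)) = -65 / 15792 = -0.00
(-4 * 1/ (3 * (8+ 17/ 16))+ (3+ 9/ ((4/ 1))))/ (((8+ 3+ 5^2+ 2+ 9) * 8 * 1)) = 8879/ 654240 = 0.01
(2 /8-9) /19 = -35 /76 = -0.46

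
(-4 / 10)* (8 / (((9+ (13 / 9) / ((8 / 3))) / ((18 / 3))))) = -2304 / 1145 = -2.01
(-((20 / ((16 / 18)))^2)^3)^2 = 68952523554931640625 / 4096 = 16834112196028232.57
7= 7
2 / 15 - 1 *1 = -13 / 15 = -0.87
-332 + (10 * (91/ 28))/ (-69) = -45881/ 138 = -332.47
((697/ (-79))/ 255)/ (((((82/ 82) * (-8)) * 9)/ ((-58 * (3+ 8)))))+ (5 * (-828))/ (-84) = 14626147/ 298620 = 48.98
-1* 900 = -900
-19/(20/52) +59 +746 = 3778/5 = 755.60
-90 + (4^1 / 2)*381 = 672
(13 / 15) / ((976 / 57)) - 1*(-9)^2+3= -380393 / 4880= -77.95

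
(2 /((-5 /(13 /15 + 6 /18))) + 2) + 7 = 8.52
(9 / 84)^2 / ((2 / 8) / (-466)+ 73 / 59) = 123723 / 13329274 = 0.01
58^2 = 3364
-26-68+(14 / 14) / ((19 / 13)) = -1773 / 19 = -93.32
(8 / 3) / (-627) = -8 / 1881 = -0.00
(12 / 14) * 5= 30 / 7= 4.29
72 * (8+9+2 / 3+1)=1344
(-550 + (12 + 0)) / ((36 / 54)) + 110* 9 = 183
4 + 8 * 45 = 364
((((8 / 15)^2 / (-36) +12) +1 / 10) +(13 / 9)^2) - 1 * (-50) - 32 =43441 / 1350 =32.18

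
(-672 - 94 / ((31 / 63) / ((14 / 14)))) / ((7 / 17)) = -64974 / 31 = -2095.94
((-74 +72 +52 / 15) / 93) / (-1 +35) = 11 / 23715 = 0.00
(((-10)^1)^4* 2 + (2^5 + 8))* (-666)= -13346640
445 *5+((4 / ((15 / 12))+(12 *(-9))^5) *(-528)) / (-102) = -6465043347387 / 85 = -76059333498.67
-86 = -86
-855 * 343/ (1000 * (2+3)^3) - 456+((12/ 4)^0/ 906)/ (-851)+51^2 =20649987455041/ 9637575000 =2142.65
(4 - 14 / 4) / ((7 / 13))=13 / 14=0.93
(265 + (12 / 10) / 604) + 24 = 436393 / 1510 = 289.00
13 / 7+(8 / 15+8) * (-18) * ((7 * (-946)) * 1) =35599937 / 35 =1017141.06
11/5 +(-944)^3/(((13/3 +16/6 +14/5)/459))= -9653141605861/245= -39400577983.11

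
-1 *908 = -908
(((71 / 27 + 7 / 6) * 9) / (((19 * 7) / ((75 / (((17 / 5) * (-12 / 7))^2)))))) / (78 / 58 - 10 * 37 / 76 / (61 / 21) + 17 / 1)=226653125 / 6661597968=0.03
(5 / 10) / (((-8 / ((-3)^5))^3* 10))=14348907 / 10240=1401.26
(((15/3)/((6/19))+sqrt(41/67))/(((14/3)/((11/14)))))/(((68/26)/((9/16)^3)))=312741 * sqrt(2747)/1828814848+9903465/54591488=0.19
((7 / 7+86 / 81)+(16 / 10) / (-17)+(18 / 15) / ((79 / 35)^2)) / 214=94667777 / 9195426990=0.01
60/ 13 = 4.62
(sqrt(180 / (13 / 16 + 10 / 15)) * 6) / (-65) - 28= -29.02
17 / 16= 1.06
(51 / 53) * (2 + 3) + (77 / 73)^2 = 1673132 / 282437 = 5.92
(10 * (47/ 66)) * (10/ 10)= 7.12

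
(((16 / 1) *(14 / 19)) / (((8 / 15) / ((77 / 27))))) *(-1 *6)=-21560 / 57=-378.25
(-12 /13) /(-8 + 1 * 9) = -12 /13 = -0.92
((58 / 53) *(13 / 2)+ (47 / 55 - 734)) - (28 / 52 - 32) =-694.57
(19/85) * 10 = 38/17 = 2.24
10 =10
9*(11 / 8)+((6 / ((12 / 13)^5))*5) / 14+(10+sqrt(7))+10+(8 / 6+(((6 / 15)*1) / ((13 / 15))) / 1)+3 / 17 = sqrt(7)+4817407981 / 128314368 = 40.19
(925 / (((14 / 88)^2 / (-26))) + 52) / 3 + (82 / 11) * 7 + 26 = -512014352 / 1617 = -316644.62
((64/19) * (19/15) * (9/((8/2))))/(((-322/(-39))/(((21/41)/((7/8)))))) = 22464/33005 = 0.68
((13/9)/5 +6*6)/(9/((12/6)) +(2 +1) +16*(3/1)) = 3266/4995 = 0.65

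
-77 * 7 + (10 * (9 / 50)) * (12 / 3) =-2659 / 5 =-531.80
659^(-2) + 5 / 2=2.50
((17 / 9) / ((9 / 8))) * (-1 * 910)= -123760 / 81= -1527.90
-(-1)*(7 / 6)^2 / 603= 49 / 21708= 0.00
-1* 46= -46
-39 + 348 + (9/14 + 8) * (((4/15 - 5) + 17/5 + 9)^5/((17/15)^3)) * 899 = 87517560682367/619038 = 141376717.88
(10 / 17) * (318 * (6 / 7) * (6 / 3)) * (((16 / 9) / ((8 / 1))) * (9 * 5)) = 3206.72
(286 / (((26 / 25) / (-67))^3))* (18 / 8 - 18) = 1204400650.66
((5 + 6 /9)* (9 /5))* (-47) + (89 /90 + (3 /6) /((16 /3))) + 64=-596617 /1440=-414.32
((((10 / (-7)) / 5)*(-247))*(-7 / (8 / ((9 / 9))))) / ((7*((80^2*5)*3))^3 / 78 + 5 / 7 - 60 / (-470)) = -1056419 / 66559868928000014404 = -0.00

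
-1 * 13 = -13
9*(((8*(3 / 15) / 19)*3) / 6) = 36 / 95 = 0.38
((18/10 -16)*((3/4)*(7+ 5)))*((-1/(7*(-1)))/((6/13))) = -2769/70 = -39.56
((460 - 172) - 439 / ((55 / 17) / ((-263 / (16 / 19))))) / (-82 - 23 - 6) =-37546051 / 97680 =-384.38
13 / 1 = 13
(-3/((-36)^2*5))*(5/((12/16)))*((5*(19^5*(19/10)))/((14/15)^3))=-5880735125/65856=-89296.88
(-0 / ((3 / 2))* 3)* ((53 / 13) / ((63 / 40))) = 0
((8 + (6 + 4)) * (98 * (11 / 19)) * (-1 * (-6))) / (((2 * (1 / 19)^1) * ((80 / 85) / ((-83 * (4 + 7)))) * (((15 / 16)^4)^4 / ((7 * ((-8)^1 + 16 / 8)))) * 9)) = 540127427209918685867147264 / 729823150634765625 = 740079876.53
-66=-66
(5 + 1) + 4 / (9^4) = 39370 / 6561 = 6.00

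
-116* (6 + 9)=-1740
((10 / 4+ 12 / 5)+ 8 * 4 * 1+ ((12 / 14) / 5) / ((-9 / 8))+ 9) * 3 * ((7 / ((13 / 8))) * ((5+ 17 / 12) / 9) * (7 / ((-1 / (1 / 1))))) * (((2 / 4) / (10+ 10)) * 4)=-398321 / 1350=-295.05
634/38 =317/19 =16.68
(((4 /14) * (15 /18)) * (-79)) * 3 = -395 /7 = -56.43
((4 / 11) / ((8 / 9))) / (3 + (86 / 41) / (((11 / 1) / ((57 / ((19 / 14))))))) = 123 / 3310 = 0.04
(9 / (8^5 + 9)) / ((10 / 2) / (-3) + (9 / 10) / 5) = -1350 / 7309271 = -0.00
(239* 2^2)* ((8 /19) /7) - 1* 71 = -1795 /133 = -13.50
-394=-394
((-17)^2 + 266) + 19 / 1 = 574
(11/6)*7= 77/6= 12.83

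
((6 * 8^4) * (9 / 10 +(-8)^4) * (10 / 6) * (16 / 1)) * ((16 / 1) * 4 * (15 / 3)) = 859182202880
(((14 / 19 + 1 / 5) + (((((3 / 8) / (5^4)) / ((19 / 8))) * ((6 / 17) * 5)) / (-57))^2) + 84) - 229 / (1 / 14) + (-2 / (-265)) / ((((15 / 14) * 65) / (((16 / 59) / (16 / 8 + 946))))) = -53085469658340529515379 / 17008777770032953125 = -3121.06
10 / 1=10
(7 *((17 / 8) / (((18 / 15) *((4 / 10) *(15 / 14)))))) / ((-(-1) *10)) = 833 / 288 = 2.89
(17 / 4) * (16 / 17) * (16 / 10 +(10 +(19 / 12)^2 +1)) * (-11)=-119647 / 180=-664.71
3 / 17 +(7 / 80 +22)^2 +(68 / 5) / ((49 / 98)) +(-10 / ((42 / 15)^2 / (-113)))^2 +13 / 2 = 5563116979873 / 261228800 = 21295.96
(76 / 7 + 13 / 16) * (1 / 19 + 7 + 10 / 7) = 184287 / 1862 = 98.97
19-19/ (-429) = 8170/ 429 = 19.04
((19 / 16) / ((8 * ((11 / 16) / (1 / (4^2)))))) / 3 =19 / 4224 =0.00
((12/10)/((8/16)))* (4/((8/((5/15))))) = 2/5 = 0.40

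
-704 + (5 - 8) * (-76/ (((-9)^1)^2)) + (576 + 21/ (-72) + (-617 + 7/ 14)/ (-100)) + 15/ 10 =-79523/ 675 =-117.81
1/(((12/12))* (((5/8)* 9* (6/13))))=0.39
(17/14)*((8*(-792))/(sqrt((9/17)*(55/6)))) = -1632*sqrt(5610)/35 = -3492.48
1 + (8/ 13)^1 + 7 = 112/ 13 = 8.62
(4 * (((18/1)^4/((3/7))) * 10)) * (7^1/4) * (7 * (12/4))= 360067680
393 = 393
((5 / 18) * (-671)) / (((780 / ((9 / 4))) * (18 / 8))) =-671 / 2808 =-0.24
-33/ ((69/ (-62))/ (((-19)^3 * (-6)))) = 28067028/ 23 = 1220305.57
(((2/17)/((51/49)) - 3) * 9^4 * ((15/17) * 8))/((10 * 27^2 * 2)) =-45054/4913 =-9.17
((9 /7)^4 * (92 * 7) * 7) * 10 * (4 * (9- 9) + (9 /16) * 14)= 6790635 /7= 970090.71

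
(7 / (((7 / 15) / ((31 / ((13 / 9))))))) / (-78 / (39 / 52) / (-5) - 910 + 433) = -20925 / 29653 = -0.71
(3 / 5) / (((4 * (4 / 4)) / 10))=3 / 2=1.50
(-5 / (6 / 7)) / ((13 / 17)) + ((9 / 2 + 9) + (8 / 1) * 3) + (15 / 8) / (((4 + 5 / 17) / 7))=749975 / 22776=32.93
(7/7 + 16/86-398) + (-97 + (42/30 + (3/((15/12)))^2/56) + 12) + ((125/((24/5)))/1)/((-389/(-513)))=-445.97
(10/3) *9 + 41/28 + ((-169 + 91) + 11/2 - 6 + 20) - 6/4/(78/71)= -28.40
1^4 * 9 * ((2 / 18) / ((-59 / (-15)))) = 15 / 59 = 0.25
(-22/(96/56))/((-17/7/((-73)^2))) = 28160.11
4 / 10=2 / 5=0.40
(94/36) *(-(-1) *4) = 94/9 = 10.44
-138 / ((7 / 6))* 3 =-354.86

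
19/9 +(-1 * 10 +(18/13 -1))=-878/117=-7.50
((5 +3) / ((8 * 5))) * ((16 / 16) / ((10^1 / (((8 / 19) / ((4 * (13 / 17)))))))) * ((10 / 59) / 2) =17 / 72865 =0.00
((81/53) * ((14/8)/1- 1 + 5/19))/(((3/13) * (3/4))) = 9009/1007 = 8.95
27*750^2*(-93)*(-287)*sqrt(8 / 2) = 810739125000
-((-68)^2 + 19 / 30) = -138739 / 30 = -4624.63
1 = 1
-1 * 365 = -365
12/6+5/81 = 167/81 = 2.06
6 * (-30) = -180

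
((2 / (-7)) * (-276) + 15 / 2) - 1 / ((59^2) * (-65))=273554399 / 3167710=86.36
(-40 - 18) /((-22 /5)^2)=-725 /242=-3.00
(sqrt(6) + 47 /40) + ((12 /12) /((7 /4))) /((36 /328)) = sqrt(6) + 16081 /2520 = 8.83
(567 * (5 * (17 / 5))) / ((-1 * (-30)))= 3213 / 10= 321.30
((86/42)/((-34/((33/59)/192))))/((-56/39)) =6149/50326528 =0.00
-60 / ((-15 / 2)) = 8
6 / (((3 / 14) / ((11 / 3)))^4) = 1124897312 / 2187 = 514356.34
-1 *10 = -10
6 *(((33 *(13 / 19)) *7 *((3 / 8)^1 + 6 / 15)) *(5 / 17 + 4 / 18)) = 2451449 / 6460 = 379.48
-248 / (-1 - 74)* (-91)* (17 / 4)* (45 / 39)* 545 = -804202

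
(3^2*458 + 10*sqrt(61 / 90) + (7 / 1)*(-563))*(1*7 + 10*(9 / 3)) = 37*sqrt(610) / 3 + 6697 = 7001.61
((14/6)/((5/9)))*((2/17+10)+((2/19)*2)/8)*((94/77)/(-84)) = -307991/497420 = -0.62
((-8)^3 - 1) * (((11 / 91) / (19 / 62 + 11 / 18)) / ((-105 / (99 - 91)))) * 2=524799 / 50960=10.30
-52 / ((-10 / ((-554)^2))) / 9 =7979816 / 45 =177329.24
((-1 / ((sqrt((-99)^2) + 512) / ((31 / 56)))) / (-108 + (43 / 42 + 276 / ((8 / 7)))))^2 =8649 / 190677433960000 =0.00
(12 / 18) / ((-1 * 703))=-2 / 2109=-0.00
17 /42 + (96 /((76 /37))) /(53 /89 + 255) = 2666737 /4538226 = 0.59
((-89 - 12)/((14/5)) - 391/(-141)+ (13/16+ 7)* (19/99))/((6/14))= -74.20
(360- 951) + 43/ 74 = -43691/ 74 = -590.42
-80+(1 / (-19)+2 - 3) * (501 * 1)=-11540 / 19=-607.37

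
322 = 322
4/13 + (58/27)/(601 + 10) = 5134/16497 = 0.31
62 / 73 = 0.85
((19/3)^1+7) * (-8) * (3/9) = -320/9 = -35.56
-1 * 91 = -91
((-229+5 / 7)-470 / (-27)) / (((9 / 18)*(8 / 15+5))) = -398560 / 5229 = -76.22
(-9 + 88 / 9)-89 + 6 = -740 / 9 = -82.22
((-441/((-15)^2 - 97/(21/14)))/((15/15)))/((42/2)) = -63/481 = -0.13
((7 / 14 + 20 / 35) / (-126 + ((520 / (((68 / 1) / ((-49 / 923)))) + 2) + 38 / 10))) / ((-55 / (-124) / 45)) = -5612550 / 6227221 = -0.90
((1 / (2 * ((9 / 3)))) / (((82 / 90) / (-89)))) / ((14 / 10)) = -11.63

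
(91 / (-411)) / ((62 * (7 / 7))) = -91 / 25482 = -0.00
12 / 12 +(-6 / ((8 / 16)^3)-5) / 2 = -51 / 2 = -25.50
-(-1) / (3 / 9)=3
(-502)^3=-126506008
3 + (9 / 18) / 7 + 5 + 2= 141 / 14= 10.07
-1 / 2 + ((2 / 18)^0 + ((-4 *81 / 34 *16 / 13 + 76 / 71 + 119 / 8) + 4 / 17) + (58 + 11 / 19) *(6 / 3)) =122.11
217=217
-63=-63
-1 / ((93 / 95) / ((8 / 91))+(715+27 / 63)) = -5320 / 3865321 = -0.00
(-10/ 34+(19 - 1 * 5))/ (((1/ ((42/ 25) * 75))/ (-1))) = -29358/ 17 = -1726.94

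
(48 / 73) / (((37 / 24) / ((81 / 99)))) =10368 / 29711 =0.35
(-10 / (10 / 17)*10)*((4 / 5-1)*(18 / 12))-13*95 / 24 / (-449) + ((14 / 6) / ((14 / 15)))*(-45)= -661489 / 10776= -61.39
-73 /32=-2.28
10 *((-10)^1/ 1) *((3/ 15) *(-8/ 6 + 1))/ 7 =20/ 21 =0.95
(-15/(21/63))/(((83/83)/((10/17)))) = -450/17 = -26.47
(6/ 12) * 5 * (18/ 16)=45/ 16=2.81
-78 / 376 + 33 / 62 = 1893 / 5828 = 0.32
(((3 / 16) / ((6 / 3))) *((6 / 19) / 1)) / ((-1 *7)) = -0.00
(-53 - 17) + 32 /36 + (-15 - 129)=-1918 /9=-213.11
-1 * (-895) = 895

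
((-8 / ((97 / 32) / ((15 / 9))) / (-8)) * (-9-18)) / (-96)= 15 / 97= 0.15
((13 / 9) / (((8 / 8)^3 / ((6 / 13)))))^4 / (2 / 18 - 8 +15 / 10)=-32 / 1035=-0.03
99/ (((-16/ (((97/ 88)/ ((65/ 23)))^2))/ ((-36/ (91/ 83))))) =33462798003/ 1082681600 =30.91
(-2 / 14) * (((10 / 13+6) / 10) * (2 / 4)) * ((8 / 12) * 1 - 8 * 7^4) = 1267684 / 1365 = 928.71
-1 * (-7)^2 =-49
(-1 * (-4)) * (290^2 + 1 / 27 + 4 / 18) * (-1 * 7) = -63579796 / 27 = -2354807.26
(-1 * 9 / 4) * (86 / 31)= -387 / 62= -6.24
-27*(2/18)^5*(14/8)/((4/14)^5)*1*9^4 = -352947/128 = -2757.40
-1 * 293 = -293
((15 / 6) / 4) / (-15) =-1 / 24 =-0.04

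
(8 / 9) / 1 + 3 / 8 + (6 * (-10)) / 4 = -989 / 72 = -13.74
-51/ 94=-0.54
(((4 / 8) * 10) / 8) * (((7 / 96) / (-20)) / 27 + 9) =466553 / 82944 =5.62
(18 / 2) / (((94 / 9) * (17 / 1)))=81 / 1598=0.05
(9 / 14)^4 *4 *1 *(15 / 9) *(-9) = -98415 / 9604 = -10.25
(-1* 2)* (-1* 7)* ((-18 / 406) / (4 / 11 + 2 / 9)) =-891 / 841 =-1.06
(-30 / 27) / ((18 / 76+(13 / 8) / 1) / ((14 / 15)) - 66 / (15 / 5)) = 21280 / 383139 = 0.06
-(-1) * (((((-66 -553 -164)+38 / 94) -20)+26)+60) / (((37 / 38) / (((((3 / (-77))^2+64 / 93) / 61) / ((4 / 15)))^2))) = -289209376006537750 / 218597675951766419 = -1.32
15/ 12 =5/ 4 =1.25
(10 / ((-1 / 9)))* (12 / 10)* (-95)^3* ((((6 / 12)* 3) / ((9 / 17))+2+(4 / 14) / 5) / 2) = 1584943425 / 7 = 226420489.29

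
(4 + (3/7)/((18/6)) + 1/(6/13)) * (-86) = -11395/21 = -542.62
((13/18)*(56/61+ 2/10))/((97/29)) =128557/532530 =0.24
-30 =-30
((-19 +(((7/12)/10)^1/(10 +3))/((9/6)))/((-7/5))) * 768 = 2844992/273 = 10421.22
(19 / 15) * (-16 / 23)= -304 / 345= -0.88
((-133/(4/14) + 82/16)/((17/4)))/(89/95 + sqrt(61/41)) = 1276730365/7675976 - 33239075*sqrt(2501)/7675976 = -50.23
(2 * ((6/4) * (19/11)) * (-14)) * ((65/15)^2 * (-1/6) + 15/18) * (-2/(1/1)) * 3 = -999.52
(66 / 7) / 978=11 / 1141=0.01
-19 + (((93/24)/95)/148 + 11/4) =-1827769/112480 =-16.25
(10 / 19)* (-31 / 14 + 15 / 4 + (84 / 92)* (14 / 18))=21695 / 18354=1.18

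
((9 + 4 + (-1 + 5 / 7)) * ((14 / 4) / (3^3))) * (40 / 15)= 356 / 81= 4.40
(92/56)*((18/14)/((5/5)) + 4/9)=2507/882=2.84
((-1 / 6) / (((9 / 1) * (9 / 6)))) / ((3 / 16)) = -16 / 243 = -0.07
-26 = -26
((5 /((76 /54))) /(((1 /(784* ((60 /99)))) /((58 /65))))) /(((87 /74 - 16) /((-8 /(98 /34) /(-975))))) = -56036352 /193735685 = -0.29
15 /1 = 15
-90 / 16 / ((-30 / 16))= 3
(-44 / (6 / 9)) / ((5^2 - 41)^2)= -33 / 128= -0.26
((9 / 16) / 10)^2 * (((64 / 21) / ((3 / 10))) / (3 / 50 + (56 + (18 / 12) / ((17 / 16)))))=765 / 1367828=0.00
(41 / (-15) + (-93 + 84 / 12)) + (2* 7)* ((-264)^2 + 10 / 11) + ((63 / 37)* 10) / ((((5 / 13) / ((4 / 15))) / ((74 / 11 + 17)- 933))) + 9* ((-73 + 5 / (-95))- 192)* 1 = 111650776961 / 115995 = 962548.19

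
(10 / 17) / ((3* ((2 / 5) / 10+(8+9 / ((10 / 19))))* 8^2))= 125 / 1025712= 0.00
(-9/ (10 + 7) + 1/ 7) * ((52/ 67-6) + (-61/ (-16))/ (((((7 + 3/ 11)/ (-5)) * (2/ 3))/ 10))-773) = 316.02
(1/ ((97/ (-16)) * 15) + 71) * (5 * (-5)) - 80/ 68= -8785385/ 4947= -1775.90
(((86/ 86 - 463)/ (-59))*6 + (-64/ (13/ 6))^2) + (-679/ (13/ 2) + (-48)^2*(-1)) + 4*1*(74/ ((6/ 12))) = -8943566/ 9971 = -896.96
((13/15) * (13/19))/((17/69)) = 3887/1615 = 2.41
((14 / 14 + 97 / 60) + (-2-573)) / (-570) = 34343 / 34200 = 1.00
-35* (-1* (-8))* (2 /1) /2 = -280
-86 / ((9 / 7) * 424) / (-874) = 301 / 1667592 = 0.00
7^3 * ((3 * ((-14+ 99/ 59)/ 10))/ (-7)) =106869/ 590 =181.13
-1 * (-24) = 24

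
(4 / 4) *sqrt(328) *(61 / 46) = 61 *sqrt(82) / 23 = 24.02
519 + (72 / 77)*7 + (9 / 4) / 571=13203903 / 25124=525.55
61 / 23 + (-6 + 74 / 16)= 235 / 184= 1.28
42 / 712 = 21 / 356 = 0.06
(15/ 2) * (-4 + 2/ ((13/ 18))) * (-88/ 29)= 10560/ 377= 28.01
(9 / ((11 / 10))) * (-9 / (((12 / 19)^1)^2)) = -16245 / 88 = -184.60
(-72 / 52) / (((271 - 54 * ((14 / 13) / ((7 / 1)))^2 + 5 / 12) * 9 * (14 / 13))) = -2028 / 3834887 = -0.00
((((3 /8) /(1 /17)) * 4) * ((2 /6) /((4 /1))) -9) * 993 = -54615 /8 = -6826.88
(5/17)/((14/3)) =15/238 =0.06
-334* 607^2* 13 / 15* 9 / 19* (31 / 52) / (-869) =5722381419 / 165110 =34657.99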